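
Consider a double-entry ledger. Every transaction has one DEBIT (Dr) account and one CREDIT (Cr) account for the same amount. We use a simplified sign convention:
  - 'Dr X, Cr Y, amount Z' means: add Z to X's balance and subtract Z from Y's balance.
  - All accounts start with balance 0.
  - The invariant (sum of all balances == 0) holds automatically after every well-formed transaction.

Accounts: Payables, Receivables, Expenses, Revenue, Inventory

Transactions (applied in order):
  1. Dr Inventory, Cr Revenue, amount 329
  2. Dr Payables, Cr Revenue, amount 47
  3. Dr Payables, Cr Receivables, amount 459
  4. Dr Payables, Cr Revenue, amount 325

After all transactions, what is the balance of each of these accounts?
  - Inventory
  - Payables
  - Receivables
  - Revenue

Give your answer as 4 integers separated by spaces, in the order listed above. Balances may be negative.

After txn 1 (Dr Inventory, Cr Revenue, amount 329): Inventory=329 Revenue=-329
After txn 2 (Dr Payables, Cr Revenue, amount 47): Inventory=329 Payables=47 Revenue=-376
After txn 3 (Dr Payables, Cr Receivables, amount 459): Inventory=329 Payables=506 Receivables=-459 Revenue=-376
After txn 4 (Dr Payables, Cr Revenue, amount 325): Inventory=329 Payables=831 Receivables=-459 Revenue=-701

Answer: 329 831 -459 -701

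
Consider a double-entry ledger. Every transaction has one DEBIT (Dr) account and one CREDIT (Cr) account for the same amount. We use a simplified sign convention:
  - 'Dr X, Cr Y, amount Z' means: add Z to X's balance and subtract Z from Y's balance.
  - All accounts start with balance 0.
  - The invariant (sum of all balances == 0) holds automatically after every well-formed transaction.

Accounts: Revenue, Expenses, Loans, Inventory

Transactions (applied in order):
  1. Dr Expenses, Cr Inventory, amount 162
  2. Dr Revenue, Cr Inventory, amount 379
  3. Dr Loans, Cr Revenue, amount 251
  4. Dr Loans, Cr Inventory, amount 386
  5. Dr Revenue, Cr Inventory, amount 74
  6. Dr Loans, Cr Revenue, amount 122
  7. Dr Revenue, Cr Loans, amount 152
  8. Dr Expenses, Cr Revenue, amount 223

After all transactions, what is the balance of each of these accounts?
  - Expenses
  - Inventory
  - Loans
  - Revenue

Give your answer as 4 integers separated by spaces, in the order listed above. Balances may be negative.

Answer: 385 -1001 607 9

Derivation:
After txn 1 (Dr Expenses, Cr Inventory, amount 162): Expenses=162 Inventory=-162
After txn 2 (Dr Revenue, Cr Inventory, amount 379): Expenses=162 Inventory=-541 Revenue=379
After txn 3 (Dr Loans, Cr Revenue, amount 251): Expenses=162 Inventory=-541 Loans=251 Revenue=128
After txn 4 (Dr Loans, Cr Inventory, amount 386): Expenses=162 Inventory=-927 Loans=637 Revenue=128
After txn 5 (Dr Revenue, Cr Inventory, amount 74): Expenses=162 Inventory=-1001 Loans=637 Revenue=202
After txn 6 (Dr Loans, Cr Revenue, amount 122): Expenses=162 Inventory=-1001 Loans=759 Revenue=80
After txn 7 (Dr Revenue, Cr Loans, amount 152): Expenses=162 Inventory=-1001 Loans=607 Revenue=232
After txn 8 (Dr Expenses, Cr Revenue, amount 223): Expenses=385 Inventory=-1001 Loans=607 Revenue=9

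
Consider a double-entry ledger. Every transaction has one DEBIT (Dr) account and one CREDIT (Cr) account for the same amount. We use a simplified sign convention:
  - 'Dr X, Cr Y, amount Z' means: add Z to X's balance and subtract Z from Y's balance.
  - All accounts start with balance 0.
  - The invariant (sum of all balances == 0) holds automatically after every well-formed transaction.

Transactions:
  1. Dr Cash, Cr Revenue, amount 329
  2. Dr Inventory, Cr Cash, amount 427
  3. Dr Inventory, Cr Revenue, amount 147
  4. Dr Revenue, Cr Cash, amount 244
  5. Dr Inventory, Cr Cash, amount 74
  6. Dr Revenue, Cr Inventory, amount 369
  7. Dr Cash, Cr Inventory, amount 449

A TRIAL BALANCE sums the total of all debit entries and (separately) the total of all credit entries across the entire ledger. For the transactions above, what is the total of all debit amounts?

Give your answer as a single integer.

Answer: 2039

Derivation:
Txn 1: debit+=329
Txn 2: debit+=427
Txn 3: debit+=147
Txn 4: debit+=244
Txn 5: debit+=74
Txn 6: debit+=369
Txn 7: debit+=449
Total debits = 2039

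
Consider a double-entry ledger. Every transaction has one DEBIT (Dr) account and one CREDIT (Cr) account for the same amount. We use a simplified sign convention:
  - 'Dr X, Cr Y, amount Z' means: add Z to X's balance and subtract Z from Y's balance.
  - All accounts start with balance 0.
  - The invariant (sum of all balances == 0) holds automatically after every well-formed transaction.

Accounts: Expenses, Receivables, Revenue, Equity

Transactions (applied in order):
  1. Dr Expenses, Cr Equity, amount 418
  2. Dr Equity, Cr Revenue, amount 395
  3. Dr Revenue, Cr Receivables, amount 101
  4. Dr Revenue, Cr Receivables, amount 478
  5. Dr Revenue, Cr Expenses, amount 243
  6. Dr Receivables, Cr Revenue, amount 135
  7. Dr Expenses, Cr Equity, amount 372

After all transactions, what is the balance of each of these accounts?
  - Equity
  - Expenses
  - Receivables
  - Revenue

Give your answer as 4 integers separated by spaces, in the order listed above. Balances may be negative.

After txn 1 (Dr Expenses, Cr Equity, amount 418): Equity=-418 Expenses=418
After txn 2 (Dr Equity, Cr Revenue, amount 395): Equity=-23 Expenses=418 Revenue=-395
After txn 3 (Dr Revenue, Cr Receivables, amount 101): Equity=-23 Expenses=418 Receivables=-101 Revenue=-294
After txn 4 (Dr Revenue, Cr Receivables, amount 478): Equity=-23 Expenses=418 Receivables=-579 Revenue=184
After txn 5 (Dr Revenue, Cr Expenses, amount 243): Equity=-23 Expenses=175 Receivables=-579 Revenue=427
After txn 6 (Dr Receivables, Cr Revenue, amount 135): Equity=-23 Expenses=175 Receivables=-444 Revenue=292
After txn 7 (Dr Expenses, Cr Equity, amount 372): Equity=-395 Expenses=547 Receivables=-444 Revenue=292

Answer: -395 547 -444 292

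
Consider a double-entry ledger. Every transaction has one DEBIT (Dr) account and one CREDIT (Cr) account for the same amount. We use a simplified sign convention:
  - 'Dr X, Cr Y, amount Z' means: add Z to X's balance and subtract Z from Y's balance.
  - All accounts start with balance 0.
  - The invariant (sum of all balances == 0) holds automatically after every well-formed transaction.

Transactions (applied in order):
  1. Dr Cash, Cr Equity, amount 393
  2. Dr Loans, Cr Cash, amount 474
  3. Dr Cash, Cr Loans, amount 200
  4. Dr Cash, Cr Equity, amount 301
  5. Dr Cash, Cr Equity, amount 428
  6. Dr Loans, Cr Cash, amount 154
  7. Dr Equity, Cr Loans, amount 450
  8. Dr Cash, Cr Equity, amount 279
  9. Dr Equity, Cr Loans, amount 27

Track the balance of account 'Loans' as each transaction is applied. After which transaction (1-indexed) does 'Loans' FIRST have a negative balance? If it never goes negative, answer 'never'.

Answer: 7

Derivation:
After txn 1: Loans=0
After txn 2: Loans=474
After txn 3: Loans=274
After txn 4: Loans=274
After txn 5: Loans=274
After txn 6: Loans=428
After txn 7: Loans=-22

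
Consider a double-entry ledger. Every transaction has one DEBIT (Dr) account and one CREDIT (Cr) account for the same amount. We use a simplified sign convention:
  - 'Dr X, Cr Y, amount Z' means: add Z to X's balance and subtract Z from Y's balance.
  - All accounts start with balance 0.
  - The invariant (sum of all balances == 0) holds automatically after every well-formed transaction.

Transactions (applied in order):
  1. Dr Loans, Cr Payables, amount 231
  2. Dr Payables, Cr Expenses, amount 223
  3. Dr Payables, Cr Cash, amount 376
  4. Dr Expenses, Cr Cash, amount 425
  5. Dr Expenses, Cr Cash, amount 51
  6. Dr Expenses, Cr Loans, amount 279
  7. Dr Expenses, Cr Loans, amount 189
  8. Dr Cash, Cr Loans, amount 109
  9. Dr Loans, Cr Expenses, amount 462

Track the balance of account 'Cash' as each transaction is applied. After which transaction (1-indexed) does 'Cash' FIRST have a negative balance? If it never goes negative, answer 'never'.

After txn 1: Cash=0
After txn 2: Cash=0
After txn 3: Cash=-376

Answer: 3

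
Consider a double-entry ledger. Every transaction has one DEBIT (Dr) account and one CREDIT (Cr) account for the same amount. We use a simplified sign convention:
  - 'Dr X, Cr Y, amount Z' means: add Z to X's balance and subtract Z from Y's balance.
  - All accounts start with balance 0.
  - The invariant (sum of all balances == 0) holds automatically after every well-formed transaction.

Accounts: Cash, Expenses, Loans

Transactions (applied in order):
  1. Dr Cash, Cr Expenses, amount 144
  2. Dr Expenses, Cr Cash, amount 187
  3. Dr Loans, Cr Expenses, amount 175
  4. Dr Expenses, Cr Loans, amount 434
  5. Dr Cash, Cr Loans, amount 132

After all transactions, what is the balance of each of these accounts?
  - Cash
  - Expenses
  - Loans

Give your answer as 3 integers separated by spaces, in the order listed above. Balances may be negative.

After txn 1 (Dr Cash, Cr Expenses, amount 144): Cash=144 Expenses=-144
After txn 2 (Dr Expenses, Cr Cash, amount 187): Cash=-43 Expenses=43
After txn 3 (Dr Loans, Cr Expenses, amount 175): Cash=-43 Expenses=-132 Loans=175
After txn 4 (Dr Expenses, Cr Loans, amount 434): Cash=-43 Expenses=302 Loans=-259
After txn 5 (Dr Cash, Cr Loans, amount 132): Cash=89 Expenses=302 Loans=-391

Answer: 89 302 -391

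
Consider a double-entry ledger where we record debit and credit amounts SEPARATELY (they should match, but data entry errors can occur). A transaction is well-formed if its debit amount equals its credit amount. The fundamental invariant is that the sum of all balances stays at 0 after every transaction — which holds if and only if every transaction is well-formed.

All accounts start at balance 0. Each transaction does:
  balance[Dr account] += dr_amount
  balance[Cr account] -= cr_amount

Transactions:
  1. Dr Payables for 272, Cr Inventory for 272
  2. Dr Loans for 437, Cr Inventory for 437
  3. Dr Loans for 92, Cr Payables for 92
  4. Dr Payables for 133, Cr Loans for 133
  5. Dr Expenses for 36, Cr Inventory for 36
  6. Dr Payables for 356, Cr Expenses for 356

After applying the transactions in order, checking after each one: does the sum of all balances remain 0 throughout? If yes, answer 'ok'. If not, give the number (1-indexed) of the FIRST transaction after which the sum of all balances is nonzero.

After txn 1: dr=272 cr=272 sum_balances=0
After txn 2: dr=437 cr=437 sum_balances=0
After txn 3: dr=92 cr=92 sum_balances=0
After txn 4: dr=133 cr=133 sum_balances=0
After txn 5: dr=36 cr=36 sum_balances=0
After txn 6: dr=356 cr=356 sum_balances=0

Answer: ok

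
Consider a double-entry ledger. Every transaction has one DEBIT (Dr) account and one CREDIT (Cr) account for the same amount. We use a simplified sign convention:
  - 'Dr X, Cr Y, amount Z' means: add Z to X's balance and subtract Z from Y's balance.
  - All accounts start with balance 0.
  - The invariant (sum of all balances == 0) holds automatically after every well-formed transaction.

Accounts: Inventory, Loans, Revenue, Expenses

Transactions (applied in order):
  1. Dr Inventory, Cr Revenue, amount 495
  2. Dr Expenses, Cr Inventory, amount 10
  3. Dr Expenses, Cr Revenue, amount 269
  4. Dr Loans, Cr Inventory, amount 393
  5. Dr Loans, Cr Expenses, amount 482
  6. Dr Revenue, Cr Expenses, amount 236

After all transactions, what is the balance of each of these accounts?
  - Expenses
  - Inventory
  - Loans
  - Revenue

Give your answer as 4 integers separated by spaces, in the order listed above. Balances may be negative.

Answer: -439 92 875 -528

Derivation:
After txn 1 (Dr Inventory, Cr Revenue, amount 495): Inventory=495 Revenue=-495
After txn 2 (Dr Expenses, Cr Inventory, amount 10): Expenses=10 Inventory=485 Revenue=-495
After txn 3 (Dr Expenses, Cr Revenue, amount 269): Expenses=279 Inventory=485 Revenue=-764
After txn 4 (Dr Loans, Cr Inventory, amount 393): Expenses=279 Inventory=92 Loans=393 Revenue=-764
After txn 5 (Dr Loans, Cr Expenses, amount 482): Expenses=-203 Inventory=92 Loans=875 Revenue=-764
After txn 6 (Dr Revenue, Cr Expenses, amount 236): Expenses=-439 Inventory=92 Loans=875 Revenue=-528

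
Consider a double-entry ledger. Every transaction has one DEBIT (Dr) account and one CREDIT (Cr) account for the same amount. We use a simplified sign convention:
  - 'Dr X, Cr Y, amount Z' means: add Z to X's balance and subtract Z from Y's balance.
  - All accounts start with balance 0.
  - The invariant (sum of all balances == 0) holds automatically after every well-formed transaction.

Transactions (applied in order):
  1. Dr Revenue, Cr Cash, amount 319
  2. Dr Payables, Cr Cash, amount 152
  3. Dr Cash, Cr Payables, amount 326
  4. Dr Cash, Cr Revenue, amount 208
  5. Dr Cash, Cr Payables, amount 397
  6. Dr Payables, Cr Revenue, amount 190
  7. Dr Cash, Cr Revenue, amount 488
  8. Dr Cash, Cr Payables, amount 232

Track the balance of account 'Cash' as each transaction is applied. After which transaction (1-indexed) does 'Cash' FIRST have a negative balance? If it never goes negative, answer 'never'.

After txn 1: Cash=-319

Answer: 1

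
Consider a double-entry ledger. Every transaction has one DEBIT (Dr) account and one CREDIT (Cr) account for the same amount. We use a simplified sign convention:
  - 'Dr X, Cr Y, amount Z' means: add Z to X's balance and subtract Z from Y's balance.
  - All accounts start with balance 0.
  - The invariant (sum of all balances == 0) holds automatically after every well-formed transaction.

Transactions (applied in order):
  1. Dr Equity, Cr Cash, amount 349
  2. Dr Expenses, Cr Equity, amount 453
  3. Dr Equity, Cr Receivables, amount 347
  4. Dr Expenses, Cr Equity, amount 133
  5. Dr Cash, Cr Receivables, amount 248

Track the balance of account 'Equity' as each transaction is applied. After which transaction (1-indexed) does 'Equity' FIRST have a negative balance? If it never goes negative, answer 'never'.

Answer: 2

Derivation:
After txn 1: Equity=349
After txn 2: Equity=-104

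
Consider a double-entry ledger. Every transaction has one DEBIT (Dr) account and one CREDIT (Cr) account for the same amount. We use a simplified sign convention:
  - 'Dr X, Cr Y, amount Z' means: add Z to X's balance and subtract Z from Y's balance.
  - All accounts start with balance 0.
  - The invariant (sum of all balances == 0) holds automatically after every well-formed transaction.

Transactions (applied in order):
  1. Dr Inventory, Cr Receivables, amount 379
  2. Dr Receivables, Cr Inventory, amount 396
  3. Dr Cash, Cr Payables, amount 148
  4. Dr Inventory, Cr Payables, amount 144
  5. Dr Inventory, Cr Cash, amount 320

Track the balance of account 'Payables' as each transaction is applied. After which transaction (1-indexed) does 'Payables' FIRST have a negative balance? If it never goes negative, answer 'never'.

Answer: 3

Derivation:
After txn 1: Payables=0
After txn 2: Payables=0
After txn 3: Payables=-148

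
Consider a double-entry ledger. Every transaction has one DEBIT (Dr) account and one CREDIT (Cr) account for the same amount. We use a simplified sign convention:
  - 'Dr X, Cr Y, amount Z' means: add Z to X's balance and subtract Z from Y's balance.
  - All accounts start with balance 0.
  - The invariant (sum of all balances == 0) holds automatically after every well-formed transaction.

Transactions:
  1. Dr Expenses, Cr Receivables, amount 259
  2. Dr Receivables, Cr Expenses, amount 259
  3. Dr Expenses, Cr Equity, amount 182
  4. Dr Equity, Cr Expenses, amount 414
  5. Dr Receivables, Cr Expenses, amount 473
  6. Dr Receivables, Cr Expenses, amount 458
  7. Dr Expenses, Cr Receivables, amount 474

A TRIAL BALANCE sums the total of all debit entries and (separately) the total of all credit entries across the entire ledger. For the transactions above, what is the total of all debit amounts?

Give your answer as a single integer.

Txn 1: debit+=259
Txn 2: debit+=259
Txn 3: debit+=182
Txn 4: debit+=414
Txn 5: debit+=473
Txn 6: debit+=458
Txn 7: debit+=474
Total debits = 2519

Answer: 2519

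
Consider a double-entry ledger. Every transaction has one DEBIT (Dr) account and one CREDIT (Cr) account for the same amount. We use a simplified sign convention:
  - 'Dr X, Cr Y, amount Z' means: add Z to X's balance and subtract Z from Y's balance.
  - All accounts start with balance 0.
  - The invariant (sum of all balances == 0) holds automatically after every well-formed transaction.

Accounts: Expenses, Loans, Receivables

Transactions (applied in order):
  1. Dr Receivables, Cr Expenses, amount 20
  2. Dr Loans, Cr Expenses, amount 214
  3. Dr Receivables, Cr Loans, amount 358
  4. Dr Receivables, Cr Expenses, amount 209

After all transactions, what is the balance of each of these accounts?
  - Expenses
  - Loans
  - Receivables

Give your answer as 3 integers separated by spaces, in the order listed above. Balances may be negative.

Answer: -443 -144 587

Derivation:
After txn 1 (Dr Receivables, Cr Expenses, amount 20): Expenses=-20 Receivables=20
After txn 2 (Dr Loans, Cr Expenses, amount 214): Expenses=-234 Loans=214 Receivables=20
After txn 3 (Dr Receivables, Cr Loans, amount 358): Expenses=-234 Loans=-144 Receivables=378
After txn 4 (Dr Receivables, Cr Expenses, amount 209): Expenses=-443 Loans=-144 Receivables=587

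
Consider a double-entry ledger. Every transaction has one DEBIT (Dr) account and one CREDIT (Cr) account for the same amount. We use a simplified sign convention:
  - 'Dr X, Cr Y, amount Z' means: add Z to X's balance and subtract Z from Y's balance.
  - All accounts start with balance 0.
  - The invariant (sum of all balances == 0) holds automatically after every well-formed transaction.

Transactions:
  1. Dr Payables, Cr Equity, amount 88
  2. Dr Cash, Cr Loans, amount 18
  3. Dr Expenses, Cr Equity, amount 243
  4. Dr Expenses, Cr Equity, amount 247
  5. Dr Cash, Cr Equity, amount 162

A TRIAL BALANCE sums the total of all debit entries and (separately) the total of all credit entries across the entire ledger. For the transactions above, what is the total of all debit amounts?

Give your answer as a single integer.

Answer: 758

Derivation:
Txn 1: debit+=88
Txn 2: debit+=18
Txn 3: debit+=243
Txn 4: debit+=247
Txn 5: debit+=162
Total debits = 758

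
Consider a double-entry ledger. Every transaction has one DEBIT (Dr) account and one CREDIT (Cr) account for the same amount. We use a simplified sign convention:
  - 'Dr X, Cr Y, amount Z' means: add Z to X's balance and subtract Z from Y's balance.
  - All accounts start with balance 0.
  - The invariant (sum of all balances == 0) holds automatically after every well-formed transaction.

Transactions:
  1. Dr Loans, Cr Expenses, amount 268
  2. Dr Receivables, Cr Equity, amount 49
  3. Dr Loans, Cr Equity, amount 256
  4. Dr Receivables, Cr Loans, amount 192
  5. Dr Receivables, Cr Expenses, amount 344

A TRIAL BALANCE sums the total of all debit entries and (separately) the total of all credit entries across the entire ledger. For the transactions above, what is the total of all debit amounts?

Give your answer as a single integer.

Answer: 1109

Derivation:
Txn 1: debit+=268
Txn 2: debit+=49
Txn 3: debit+=256
Txn 4: debit+=192
Txn 5: debit+=344
Total debits = 1109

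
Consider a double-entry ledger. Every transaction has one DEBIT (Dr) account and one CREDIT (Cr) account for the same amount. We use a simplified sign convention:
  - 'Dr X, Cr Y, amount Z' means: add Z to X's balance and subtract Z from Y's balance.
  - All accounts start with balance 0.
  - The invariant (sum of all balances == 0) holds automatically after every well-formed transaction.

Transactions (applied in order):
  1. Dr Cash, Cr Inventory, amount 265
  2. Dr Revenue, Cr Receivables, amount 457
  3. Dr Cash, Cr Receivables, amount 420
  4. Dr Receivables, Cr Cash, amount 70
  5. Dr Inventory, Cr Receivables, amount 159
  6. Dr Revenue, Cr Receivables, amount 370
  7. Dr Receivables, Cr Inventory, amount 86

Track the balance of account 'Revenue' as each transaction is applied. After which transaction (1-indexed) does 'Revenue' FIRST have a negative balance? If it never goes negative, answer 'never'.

After txn 1: Revenue=0
After txn 2: Revenue=457
After txn 3: Revenue=457
After txn 4: Revenue=457
After txn 5: Revenue=457
After txn 6: Revenue=827
After txn 7: Revenue=827

Answer: never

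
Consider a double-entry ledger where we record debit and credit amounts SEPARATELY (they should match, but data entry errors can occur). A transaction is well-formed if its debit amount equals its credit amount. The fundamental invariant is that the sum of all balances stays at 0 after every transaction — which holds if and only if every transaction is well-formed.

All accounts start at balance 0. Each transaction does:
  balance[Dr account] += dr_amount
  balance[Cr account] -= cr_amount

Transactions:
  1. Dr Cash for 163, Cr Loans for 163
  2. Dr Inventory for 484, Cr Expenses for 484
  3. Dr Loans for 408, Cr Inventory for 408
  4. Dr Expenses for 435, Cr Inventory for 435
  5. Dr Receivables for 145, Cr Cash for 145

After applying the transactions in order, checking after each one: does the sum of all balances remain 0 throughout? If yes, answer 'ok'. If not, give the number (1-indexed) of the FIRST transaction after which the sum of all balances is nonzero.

After txn 1: dr=163 cr=163 sum_balances=0
After txn 2: dr=484 cr=484 sum_balances=0
After txn 3: dr=408 cr=408 sum_balances=0
After txn 4: dr=435 cr=435 sum_balances=0
After txn 5: dr=145 cr=145 sum_balances=0

Answer: ok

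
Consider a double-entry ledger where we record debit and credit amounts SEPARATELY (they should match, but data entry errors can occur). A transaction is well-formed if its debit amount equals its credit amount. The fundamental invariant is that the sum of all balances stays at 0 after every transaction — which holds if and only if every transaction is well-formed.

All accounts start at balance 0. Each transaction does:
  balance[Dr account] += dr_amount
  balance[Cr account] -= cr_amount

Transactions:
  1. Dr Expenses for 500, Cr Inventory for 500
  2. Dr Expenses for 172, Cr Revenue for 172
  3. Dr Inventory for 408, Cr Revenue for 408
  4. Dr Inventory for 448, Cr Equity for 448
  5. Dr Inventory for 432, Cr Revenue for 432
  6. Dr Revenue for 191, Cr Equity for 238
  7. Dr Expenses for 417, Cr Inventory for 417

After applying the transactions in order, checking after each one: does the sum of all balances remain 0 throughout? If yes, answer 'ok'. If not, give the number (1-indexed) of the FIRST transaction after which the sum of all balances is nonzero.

Answer: 6

Derivation:
After txn 1: dr=500 cr=500 sum_balances=0
After txn 2: dr=172 cr=172 sum_balances=0
After txn 3: dr=408 cr=408 sum_balances=0
After txn 4: dr=448 cr=448 sum_balances=0
After txn 5: dr=432 cr=432 sum_balances=0
After txn 6: dr=191 cr=238 sum_balances=-47
After txn 7: dr=417 cr=417 sum_balances=-47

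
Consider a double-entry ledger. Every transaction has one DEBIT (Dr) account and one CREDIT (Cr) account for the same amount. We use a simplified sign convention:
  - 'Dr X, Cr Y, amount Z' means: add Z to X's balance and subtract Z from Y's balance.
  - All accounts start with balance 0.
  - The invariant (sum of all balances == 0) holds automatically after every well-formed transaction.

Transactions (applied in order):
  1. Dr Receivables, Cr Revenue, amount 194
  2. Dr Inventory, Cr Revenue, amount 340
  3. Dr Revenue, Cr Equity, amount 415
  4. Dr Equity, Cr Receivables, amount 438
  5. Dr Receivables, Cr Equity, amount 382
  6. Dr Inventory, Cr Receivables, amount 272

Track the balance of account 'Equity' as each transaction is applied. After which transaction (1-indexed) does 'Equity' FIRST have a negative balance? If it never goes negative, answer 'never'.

After txn 1: Equity=0
After txn 2: Equity=0
After txn 3: Equity=-415

Answer: 3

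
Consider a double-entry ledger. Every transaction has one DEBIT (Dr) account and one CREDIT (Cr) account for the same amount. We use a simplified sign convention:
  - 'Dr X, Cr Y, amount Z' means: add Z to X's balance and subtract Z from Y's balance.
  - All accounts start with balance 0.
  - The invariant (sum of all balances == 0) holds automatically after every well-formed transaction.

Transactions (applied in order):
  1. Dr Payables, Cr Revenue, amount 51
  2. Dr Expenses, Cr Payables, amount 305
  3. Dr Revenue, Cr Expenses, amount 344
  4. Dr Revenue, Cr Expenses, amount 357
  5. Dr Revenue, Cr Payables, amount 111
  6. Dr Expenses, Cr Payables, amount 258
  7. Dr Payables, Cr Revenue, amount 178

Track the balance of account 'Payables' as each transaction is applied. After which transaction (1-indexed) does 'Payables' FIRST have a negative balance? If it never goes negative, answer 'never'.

Answer: 2

Derivation:
After txn 1: Payables=51
After txn 2: Payables=-254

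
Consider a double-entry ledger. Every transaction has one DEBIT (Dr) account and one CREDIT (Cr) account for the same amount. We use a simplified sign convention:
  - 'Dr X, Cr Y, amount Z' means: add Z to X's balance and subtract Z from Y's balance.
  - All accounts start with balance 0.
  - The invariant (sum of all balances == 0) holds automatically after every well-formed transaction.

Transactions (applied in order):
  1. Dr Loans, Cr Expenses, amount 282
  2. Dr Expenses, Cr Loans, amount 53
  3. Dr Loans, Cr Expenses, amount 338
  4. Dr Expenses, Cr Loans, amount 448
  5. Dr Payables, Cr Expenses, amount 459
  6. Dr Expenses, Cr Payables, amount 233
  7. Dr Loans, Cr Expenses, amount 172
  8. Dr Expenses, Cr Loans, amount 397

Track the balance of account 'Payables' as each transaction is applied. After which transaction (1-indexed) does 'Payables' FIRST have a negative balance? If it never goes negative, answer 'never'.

After txn 1: Payables=0
After txn 2: Payables=0
After txn 3: Payables=0
After txn 4: Payables=0
After txn 5: Payables=459
After txn 6: Payables=226
After txn 7: Payables=226
After txn 8: Payables=226

Answer: never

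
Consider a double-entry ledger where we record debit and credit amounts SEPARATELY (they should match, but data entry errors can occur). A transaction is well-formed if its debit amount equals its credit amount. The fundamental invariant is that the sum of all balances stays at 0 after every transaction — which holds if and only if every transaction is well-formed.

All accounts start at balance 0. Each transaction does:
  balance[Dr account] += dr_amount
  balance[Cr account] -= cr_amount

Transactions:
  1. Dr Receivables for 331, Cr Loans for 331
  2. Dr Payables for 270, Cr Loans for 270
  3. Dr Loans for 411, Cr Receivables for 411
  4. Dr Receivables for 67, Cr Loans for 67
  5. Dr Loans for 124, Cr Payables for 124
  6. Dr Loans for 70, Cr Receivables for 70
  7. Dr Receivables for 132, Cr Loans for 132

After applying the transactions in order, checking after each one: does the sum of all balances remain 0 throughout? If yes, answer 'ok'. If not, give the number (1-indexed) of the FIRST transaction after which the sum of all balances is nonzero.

After txn 1: dr=331 cr=331 sum_balances=0
After txn 2: dr=270 cr=270 sum_balances=0
After txn 3: dr=411 cr=411 sum_balances=0
After txn 4: dr=67 cr=67 sum_balances=0
After txn 5: dr=124 cr=124 sum_balances=0
After txn 6: dr=70 cr=70 sum_balances=0
After txn 7: dr=132 cr=132 sum_balances=0

Answer: ok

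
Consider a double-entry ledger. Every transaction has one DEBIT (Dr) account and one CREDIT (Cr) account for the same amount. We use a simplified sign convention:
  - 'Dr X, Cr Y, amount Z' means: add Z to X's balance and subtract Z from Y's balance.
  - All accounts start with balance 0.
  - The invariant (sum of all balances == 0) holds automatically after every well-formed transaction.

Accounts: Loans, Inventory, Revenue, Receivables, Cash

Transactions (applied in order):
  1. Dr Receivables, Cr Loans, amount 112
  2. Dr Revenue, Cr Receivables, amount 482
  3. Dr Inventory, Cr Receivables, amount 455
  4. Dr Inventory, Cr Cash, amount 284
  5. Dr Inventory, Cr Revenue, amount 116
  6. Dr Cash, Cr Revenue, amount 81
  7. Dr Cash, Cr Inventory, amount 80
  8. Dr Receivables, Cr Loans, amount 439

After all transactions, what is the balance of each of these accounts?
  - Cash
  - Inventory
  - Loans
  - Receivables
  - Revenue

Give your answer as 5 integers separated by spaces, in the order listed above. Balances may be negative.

Answer: -123 775 -551 -386 285

Derivation:
After txn 1 (Dr Receivables, Cr Loans, amount 112): Loans=-112 Receivables=112
After txn 2 (Dr Revenue, Cr Receivables, amount 482): Loans=-112 Receivables=-370 Revenue=482
After txn 3 (Dr Inventory, Cr Receivables, amount 455): Inventory=455 Loans=-112 Receivables=-825 Revenue=482
After txn 4 (Dr Inventory, Cr Cash, amount 284): Cash=-284 Inventory=739 Loans=-112 Receivables=-825 Revenue=482
After txn 5 (Dr Inventory, Cr Revenue, amount 116): Cash=-284 Inventory=855 Loans=-112 Receivables=-825 Revenue=366
After txn 6 (Dr Cash, Cr Revenue, amount 81): Cash=-203 Inventory=855 Loans=-112 Receivables=-825 Revenue=285
After txn 7 (Dr Cash, Cr Inventory, amount 80): Cash=-123 Inventory=775 Loans=-112 Receivables=-825 Revenue=285
After txn 8 (Dr Receivables, Cr Loans, amount 439): Cash=-123 Inventory=775 Loans=-551 Receivables=-386 Revenue=285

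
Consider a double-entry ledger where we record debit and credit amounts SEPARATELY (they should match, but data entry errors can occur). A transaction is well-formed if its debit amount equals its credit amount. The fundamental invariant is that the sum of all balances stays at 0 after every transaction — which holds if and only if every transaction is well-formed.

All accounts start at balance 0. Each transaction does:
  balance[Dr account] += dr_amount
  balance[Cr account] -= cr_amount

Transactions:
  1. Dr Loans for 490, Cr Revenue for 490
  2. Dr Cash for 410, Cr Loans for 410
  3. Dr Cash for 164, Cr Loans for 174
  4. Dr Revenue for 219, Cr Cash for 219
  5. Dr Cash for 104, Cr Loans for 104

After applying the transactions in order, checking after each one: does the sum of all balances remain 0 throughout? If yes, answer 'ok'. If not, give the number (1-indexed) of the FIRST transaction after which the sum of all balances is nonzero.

After txn 1: dr=490 cr=490 sum_balances=0
After txn 2: dr=410 cr=410 sum_balances=0
After txn 3: dr=164 cr=174 sum_balances=-10
After txn 4: dr=219 cr=219 sum_balances=-10
After txn 5: dr=104 cr=104 sum_balances=-10

Answer: 3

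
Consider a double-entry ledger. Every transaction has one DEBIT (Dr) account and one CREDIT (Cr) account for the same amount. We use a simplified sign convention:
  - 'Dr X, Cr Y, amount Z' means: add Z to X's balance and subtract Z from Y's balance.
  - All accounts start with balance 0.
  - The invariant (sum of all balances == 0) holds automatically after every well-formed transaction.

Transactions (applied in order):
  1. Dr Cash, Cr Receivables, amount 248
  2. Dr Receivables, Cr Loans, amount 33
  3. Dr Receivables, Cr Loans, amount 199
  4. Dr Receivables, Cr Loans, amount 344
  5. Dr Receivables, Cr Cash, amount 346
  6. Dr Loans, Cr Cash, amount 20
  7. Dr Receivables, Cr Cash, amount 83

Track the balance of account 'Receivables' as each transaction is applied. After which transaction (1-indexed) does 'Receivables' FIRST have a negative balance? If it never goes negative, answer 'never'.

After txn 1: Receivables=-248

Answer: 1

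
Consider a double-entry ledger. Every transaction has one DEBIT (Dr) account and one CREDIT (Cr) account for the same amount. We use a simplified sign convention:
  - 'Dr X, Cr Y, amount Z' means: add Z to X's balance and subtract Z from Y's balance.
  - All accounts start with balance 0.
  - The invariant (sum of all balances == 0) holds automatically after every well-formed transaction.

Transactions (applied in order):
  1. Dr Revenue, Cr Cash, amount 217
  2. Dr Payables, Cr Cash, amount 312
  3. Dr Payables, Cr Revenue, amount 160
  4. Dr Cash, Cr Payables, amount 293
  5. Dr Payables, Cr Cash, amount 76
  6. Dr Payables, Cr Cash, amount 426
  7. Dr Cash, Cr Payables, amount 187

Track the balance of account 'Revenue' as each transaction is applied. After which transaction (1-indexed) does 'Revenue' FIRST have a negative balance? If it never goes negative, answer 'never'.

Answer: never

Derivation:
After txn 1: Revenue=217
After txn 2: Revenue=217
After txn 3: Revenue=57
After txn 4: Revenue=57
After txn 5: Revenue=57
After txn 6: Revenue=57
After txn 7: Revenue=57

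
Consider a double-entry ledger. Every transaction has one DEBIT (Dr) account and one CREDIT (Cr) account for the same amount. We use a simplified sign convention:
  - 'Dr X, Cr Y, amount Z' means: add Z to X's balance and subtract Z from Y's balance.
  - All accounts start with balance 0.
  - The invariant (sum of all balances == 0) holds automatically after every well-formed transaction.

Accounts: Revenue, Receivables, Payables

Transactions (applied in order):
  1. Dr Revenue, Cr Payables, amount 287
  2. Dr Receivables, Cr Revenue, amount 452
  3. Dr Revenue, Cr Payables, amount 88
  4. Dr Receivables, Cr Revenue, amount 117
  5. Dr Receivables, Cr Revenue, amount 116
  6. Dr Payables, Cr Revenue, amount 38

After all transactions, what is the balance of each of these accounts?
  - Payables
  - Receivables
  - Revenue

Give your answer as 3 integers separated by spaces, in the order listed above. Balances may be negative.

Answer: -337 685 -348

Derivation:
After txn 1 (Dr Revenue, Cr Payables, amount 287): Payables=-287 Revenue=287
After txn 2 (Dr Receivables, Cr Revenue, amount 452): Payables=-287 Receivables=452 Revenue=-165
After txn 3 (Dr Revenue, Cr Payables, amount 88): Payables=-375 Receivables=452 Revenue=-77
After txn 4 (Dr Receivables, Cr Revenue, amount 117): Payables=-375 Receivables=569 Revenue=-194
After txn 5 (Dr Receivables, Cr Revenue, amount 116): Payables=-375 Receivables=685 Revenue=-310
After txn 6 (Dr Payables, Cr Revenue, amount 38): Payables=-337 Receivables=685 Revenue=-348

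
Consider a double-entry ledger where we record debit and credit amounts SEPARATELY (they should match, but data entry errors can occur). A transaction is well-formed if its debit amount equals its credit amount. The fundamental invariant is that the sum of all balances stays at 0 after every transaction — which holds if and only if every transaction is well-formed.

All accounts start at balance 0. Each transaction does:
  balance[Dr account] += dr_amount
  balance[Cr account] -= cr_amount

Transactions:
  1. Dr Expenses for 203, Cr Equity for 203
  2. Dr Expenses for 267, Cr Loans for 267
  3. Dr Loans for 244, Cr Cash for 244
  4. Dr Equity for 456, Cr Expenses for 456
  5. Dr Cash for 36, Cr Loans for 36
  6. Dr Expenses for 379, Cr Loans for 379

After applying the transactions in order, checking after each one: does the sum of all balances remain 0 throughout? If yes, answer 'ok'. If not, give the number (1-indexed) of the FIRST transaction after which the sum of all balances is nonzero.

Answer: ok

Derivation:
After txn 1: dr=203 cr=203 sum_balances=0
After txn 2: dr=267 cr=267 sum_balances=0
After txn 3: dr=244 cr=244 sum_balances=0
After txn 4: dr=456 cr=456 sum_balances=0
After txn 5: dr=36 cr=36 sum_balances=0
After txn 6: dr=379 cr=379 sum_balances=0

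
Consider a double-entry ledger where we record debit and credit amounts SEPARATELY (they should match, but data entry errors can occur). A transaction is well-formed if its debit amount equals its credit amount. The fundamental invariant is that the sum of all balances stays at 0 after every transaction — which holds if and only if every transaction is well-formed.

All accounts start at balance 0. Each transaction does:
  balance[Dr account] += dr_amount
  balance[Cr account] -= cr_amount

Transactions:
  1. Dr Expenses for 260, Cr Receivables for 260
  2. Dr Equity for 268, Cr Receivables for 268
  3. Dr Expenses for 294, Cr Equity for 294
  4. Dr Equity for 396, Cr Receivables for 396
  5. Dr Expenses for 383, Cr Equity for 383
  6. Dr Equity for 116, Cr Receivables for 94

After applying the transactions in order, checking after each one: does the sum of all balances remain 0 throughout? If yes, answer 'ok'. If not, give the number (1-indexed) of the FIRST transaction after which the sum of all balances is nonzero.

Answer: 6

Derivation:
After txn 1: dr=260 cr=260 sum_balances=0
After txn 2: dr=268 cr=268 sum_balances=0
After txn 3: dr=294 cr=294 sum_balances=0
After txn 4: dr=396 cr=396 sum_balances=0
After txn 5: dr=383 cr=383 sum_balances=0
After txn 6: dr=116 cr=94 sum_balances=22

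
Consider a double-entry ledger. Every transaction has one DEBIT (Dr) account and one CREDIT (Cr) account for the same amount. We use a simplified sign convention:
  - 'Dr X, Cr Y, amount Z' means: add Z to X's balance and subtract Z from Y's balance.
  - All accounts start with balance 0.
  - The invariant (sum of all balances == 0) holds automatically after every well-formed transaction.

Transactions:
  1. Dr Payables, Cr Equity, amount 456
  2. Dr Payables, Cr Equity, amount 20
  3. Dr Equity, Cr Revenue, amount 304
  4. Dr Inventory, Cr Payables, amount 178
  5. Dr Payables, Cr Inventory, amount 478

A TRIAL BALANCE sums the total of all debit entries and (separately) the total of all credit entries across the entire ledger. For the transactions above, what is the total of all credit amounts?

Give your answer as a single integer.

Txn 1: credit+=456
Txn 2: credit+=20
Txn 3: credit+=304
Txn 4: credit+=178
Txn 5: credit+=478
Total credits = 1436

Answer: 1436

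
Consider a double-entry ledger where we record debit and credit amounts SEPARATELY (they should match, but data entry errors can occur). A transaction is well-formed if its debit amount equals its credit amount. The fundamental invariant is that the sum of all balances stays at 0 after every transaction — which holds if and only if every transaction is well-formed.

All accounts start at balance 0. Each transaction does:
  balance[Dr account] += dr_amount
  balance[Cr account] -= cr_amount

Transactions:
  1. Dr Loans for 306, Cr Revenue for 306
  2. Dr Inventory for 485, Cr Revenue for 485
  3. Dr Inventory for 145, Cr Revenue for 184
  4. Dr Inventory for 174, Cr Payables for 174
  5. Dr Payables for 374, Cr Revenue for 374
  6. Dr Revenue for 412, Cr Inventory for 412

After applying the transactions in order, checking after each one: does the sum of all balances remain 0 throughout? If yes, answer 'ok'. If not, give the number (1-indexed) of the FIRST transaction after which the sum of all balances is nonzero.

After txn 1: dr=306 cr=306 sum_balances=0
After txn 2: dr=485 cr=485 sum_balances=0
After txn 3: dr=145 cr=184 sum_balances=-39
After txn 4: dr=174 cr=174 sum_balances=-39
After txn 5: dr=374 cr=374 sum_balances=-39
After txn 6: dr=412 cr=412 sum_balances=-39

Answer: 3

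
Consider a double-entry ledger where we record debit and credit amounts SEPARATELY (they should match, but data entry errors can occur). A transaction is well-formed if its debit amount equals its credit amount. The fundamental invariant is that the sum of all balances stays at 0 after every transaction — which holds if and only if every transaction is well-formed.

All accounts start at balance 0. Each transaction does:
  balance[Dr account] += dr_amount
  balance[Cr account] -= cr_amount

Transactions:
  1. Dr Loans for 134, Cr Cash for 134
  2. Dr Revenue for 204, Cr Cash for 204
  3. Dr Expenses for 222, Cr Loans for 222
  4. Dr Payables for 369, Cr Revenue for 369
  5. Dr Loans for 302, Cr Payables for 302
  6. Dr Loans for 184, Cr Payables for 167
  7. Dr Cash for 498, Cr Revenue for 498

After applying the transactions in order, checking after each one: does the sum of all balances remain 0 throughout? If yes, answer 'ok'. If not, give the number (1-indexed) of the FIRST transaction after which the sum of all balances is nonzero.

Answer: 6

Derivation:
After txn 1: dr=134 cr=134 sum_balances=0
After txn 2: dr=204 cr=204 sum_balances=0
After txn 3: dr=222 cr=222 sum_balances=0
After txn 4: dr=369 cr=369 sum_balances=0
After txn 5: dr=302 cr=302 sum_balances=0
After txn 6: dr=184 cr=167 sum_balances=17
After txn 7: dr=498 cr=498 sum_balances=17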